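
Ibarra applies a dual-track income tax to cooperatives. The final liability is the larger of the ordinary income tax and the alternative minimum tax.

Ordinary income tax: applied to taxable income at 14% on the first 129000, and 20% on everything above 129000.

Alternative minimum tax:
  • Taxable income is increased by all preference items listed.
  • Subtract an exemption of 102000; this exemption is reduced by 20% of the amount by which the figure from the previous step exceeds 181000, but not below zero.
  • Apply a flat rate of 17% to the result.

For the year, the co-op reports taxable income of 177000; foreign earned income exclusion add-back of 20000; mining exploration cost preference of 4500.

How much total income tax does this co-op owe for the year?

27660

Alternative minimum tax:
  Adjusted income: 177000 + 20000 + 4500 = 201500
  Exemption: 102000 − 20% × (201500 − 181000) = 102000 − 4100 = 97900
  Base: 201500 − 97900 = 103600
  103600 × 17% = 17612

Ordinary income tax:
  129000 × 14% = 18060
  48000 × 20% = 9600
  → 27660

27660 > 17612, so the ordinary income tax governs.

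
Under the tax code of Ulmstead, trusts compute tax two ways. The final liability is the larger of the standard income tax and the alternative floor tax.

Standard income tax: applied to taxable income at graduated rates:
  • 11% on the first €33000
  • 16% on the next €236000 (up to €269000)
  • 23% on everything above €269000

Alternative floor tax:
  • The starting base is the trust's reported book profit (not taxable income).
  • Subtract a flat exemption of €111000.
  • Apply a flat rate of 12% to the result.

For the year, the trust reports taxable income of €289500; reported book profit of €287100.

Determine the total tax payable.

Alternative floor tax:
  Base (reported book profit): €287100
  Less exemption €111000 → base €176100
  €176100 × 12% = €21132

Standard income tax:
  €33000 × 11% = €3630
  €236000 × 16% = €37760
  €20500 × 23% = €4715
  → €46105

€46105 > €21132, so the standard income tax governs.

€46105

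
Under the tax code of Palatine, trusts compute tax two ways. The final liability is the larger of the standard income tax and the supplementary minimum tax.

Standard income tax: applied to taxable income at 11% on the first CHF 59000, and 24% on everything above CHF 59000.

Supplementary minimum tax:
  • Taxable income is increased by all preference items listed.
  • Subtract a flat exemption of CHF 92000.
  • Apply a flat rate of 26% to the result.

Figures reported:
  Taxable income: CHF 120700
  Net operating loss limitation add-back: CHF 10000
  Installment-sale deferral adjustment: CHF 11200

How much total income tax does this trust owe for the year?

Supplementary minimum tax:
  Adjusted income: CHF 120700 + CHF 10000 + CHF 11200 = CHF 141900
  Less exemption CHF 92000 → base CHF 49900
  CHF 49900 × 26% = CHF 12974

Standard income tax:
  CHF 59000 × 11% = CHF 6490
  CHF 61700 × 24% = CHF 14808
  → CHF 21298

CHF 21298 > CHF 12974, so the standard income tax governs.

CHF 21298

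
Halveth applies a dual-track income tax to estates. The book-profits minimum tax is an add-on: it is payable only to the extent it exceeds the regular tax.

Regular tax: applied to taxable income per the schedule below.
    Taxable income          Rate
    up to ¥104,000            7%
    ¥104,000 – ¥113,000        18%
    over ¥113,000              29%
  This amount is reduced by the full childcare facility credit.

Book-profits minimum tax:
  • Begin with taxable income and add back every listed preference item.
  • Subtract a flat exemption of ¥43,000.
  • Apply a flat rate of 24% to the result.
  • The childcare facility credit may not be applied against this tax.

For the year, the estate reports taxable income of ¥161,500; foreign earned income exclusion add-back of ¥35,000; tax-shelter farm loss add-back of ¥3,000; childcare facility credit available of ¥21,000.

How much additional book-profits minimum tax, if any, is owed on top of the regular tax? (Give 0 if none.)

¥35,595

Book-profits minimum tax:
  Adjusted income: ¥161,500 + ¥35,000 + ¥3,000 = ¥199,500
  Less exemption ¥43,000 → base ¥156,500
  ¥156,500 × 24% = ¥37,560

Regular tax:
  ¥104,000 × 7% = ¥7,280
  ¥9,000 × 18% = ¥1,620
  ¥48,500 × 29% = ¥14,065
  → ¥22,965
  Less childcare facility credit ¥21,000 → ¥1,965

Excess of book-profits minimum tax over regular tax: ¥37,560 − ¥1,965 = ¥35,595.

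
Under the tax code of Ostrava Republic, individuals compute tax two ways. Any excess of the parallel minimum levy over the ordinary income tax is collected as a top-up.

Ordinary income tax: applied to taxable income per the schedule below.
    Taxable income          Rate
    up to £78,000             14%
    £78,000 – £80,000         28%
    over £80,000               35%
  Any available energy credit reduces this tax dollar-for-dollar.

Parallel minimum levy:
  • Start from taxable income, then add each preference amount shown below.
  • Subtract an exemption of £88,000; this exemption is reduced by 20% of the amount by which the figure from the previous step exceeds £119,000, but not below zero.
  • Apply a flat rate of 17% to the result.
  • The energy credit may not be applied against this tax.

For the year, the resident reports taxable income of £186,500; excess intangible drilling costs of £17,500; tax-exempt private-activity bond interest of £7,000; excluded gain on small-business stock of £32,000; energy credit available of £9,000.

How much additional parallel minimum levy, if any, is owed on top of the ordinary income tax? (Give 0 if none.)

£0

Ordinary income tax:
  £78,000 × 14% = £10,920
  £2,000 × 28% = £560
  £106,500 × 35% = £37,275
  → £48,755
  Less energy credit £9,000 → £39,755

Parallel minimum levy:
  Adjusted income: £186,500 + £17,500 + £7,000 + £32,000 = £243,000
  Exemption: £88,000 − 20% × (£243,000 − £119,000) = £88,000 − £24,800 = £63,200
  Base: £243,000 − £63,200 = £179,800
  £179,800 × 17% = £30,566

£30,566 ≤ £39,755, so no add-on is due.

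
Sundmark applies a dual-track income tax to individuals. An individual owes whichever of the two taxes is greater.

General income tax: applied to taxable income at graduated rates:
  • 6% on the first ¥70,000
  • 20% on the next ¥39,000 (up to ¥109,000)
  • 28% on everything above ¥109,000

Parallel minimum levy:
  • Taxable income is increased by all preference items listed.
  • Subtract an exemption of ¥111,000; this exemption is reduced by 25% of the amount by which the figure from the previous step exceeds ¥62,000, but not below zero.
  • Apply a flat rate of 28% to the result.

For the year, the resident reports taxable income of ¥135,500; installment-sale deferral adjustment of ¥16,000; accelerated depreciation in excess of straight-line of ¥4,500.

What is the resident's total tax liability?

General income tax:
  ¥70,000 × 6% = ¥4,200
  ¥39,000 × 20% = ¥7,800
  ¥26,500 × 28% = ¥7,420
  → ¥19,420

Parallel minimum levy:
  Adjusted income: ¥135,500 + ¥16,000 + ¥4,500 = ¥156,000
  Exemption: ¥111,000 − 25% × (¥156,000 − ¥62,000) = ¥111,000 − ¥23,500 = ¥87,500
  Base: ¥156,000 − ¥87,500 = ¥68,500
  ¥68,500 × 28% = ¥19,180

¥19,420 > ¥19,180, so the general income tax governs.

¥19,420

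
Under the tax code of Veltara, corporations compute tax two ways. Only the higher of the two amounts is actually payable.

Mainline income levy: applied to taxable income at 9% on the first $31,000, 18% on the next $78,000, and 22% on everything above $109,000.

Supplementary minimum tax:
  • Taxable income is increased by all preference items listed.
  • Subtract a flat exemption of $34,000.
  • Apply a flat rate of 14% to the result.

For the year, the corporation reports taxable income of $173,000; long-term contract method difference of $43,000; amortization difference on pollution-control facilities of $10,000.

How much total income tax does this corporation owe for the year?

Mainline income levy:
  $31,000 × 9% = $2,790
  $78,000 × 18% = $14,040
  $64,000 × 22% = $14,080
  → $30,910

Supplementary minimum tax:
  Adjusted income: $173,000 + $43,000 + $10,000 = $226,000
  Less exemption $34,000 → base $192,000
  $192,000 × 14% = $26,880

$30,910 > $26,880, so the mainline income levy governs.

$30,910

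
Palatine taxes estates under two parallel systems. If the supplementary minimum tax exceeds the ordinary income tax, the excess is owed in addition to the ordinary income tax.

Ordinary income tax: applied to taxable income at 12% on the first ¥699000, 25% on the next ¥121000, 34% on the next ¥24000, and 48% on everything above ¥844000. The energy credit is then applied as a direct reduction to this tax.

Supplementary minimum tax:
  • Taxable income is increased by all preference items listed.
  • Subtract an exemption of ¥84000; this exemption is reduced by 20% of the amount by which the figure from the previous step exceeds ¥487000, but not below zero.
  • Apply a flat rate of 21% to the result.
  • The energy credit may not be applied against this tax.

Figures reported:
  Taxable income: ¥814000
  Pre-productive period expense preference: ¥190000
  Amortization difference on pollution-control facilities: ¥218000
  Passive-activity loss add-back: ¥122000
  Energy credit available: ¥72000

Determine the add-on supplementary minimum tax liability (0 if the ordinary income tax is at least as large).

¥241610

Supplementary minimum tax:
  Adjusted income: ¥814000 + ¥190000 + ¥218000 + ¥122000 = ¥1344000
  Exemption: 20% × (¥1344000 − ¥487000) = ¥171400 ≥ ¥84000, so the exemption is fully phased out
  Base: ¥1344000 − ¥0 = ¥1344000
  ¥1344000 × 21% = ¥282240

Ordinary income tax:
  ¥699000 × 12% = ¥83880
  ¥115000 × 25% = ¥28750
  → ¥112630
  Less energy credit ¥72000 → ¥40630

Excess of supplementary minimum tax over ordinary income tax: ¥282240 − ¥40630 = ¥241610.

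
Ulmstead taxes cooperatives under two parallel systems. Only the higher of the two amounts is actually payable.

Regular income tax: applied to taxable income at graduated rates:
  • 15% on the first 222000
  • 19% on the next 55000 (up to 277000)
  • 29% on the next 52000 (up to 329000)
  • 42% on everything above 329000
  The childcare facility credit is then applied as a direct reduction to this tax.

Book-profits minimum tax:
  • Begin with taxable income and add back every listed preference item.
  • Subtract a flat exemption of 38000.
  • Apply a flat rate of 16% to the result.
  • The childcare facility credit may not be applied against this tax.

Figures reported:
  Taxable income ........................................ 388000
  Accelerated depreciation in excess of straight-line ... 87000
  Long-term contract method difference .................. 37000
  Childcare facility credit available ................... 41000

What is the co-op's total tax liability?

75840

Regular income tax:
  222000 × 15% = 33300
  55000 × 19% = 10450
  52000 × 29% = 15080
  59000 × 42% = 24780
  → 83610
  Less childcare facility credit 41000 → 42610

Book-profits minimum tax:
  Adjusted income: 388000 + 87000 + 37000 = 512000
  Less exemption 38000 → base 474000
  474000 × 16% = 75840

75840 > 42610, so the book-profits minimum tax is the binding amount.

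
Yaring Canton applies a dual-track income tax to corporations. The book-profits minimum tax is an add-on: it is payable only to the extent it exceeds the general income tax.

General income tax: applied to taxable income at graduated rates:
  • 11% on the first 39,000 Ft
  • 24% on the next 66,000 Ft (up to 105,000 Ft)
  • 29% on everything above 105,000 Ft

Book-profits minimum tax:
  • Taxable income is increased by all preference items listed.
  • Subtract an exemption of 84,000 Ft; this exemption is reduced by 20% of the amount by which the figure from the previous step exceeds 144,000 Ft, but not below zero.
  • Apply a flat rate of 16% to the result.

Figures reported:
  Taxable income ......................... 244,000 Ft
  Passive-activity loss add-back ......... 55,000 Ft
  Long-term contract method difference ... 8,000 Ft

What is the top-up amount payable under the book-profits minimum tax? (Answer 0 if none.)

Book-profits minimum tax:
  Adjusted income: 244,000 Ft + 55,000 Ft + 8,000 Ft = 307,000 Ft
  Exemption: 84,000 Ft − 20% × (307,000 Ft − 144,000 Ft) = 84,000 Ft − 32,600 Ft = 51,400 Ft
  Base: 307,000 Ft − 51,400 Ft = 255,600 Ft
  255,600 Ft × 16% = 40,896 Ft

General income tax:
  39,000 Ft × 11% = 4,290 Ft
  66,000 Ft × 24% = 15,840 Ft
  139,000 Ft × 29% = 40,310 Ft
  → 60,440 Ft

40,896 Ft ≤ 60,440 Ft, so no add-on is due.

0 Ft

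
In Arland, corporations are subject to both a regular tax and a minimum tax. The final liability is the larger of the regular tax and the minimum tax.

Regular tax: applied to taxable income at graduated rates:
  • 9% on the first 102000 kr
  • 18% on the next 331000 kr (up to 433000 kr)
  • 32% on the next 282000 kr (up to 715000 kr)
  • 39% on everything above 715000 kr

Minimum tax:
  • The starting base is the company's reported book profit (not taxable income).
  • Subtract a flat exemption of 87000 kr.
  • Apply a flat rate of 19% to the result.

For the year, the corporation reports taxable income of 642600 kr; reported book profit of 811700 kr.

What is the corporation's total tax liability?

137693 kr

Regular tax:
  102000 kr × 9% = 9180 kr
  331000 kr × 18% = 59580 kr
  209600 kr × 32% = 67072 kr
  → 135832 kr

Minimum tax:
  Base (reported book profit): 811700 kr
  Less exemption 87000 kr → base 724700 kr
  724700 kr × 19% = 137693 kr

137693 kr > 135832 kr, so the minimum tax is the binding amount.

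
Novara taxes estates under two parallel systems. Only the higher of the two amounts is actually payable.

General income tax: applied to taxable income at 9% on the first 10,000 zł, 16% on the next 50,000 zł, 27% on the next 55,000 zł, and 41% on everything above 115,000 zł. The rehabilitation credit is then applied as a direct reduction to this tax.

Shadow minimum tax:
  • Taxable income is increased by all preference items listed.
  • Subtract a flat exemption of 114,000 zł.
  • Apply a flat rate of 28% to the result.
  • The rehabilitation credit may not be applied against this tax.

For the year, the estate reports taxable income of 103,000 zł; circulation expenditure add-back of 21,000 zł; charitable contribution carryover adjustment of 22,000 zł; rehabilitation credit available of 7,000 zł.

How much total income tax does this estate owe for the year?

Shadow minimum tax:
  Adjusted income: 103,000 zł + 21,000 zł + 22,000 zł = 146,000 zł
  Less exemption 114,000 zł → base 32,000 zł
  32,000 zł × 28% = 8,960 zł

General income tax:
  10,000 zł × 9% = 900 zł
  50,000 zł × 16% = 8,000 zł
  43,000 zł × 27% = 11,610 zł
  → 20,510 zł
  Less rehabilitation credit 7,000 zł → 13,510 zł

13,510 zł > 8,960 zł, so the general income tax governs.

13,510 zł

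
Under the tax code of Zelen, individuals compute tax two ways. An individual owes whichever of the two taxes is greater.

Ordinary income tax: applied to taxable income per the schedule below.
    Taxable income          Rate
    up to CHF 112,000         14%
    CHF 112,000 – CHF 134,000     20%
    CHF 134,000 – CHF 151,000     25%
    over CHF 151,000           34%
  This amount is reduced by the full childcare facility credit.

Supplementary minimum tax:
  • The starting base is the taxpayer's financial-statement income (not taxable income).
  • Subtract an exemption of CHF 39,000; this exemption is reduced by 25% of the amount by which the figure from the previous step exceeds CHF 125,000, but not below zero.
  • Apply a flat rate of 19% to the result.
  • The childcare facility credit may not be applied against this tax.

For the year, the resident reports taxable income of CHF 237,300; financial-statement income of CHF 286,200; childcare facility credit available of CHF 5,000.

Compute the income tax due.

Ordinary income tax:
  CHF 112,000 × 14% = CHF 15,680
  CHF 22,000 × 20% = CHF 4,400
  CHF 17,000 × 25% = CHF 4,250
  CHF 86,300 × 34% = CHF 29,342
  → CHF 53,672
  Less childcare facility credit CHF 5,000 → CHF 48,672

Supplementary minimum tax:
  Base (financial-statement income): CHF 286,200
  Exemption: 25% × (CHF 286,200 − CHF 125,000) = CHF 40,300 ≥ CHF 39,000, so the exemption is fully phased out
  Base: CHF 286,200 − CHF 0 = CHF 286,200
  CHF 286,200 × 19% = CHF 54,378

CHF 54,378 > CHF 48,672, so the supplementary minimum tax is the binding amount.

CHF 54,378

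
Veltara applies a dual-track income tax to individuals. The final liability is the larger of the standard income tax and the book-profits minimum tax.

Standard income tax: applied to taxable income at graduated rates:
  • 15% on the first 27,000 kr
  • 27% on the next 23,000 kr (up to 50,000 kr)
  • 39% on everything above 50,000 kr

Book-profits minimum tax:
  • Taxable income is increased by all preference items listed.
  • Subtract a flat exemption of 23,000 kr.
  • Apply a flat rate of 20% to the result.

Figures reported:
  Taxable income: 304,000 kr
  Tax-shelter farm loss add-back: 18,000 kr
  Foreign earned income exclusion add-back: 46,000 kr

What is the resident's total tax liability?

Book-profits minimum tax:
  Adjusted income: 304,000 kr + 18,000 kr + 46,000 kr = 368,000 kr
  Less exemption 23,000 kr → base 345,000 kr
  345,000 kr × 20% = 69,000 kr

Standard income tax:
  27,000 kr × 15% = 4,050 kr
  23,000 kr × 27% = 6,210 kr
  254,000 kr × 39% = 99,060 kr
  → 109,320 kr

109,320 kr > 69,000 kr, so the standard income tax governs.

109,320 kr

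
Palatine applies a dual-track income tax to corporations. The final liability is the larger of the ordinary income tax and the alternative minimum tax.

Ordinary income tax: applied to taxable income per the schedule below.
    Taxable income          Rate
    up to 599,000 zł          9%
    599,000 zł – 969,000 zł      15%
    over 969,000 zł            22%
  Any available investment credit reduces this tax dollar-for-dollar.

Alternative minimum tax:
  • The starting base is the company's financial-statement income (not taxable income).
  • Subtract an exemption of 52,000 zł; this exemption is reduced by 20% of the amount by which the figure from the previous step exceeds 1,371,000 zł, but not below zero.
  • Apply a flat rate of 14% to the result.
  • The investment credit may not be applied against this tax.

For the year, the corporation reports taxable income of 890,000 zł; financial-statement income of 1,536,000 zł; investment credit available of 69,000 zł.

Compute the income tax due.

212,380 zł

Alternative minimum tax:
  Base (financial-statement income): 1,536,000 zł
  Exemption: 52,000 zł − 20% × (1,536,000 zł − 1,371,000 zł) = 52,000 zł − 33,000 zł = 19,000 zł
  Base: 1,536,000 zł − 19,000 zł = 1,517,000 zł
  1,517,000 zł × 14% = 212,380 zł

Ordinary income tax:
  599,000 zł × 9% = 53,910 zł
  291,000 zł × 15% = 43,650 zł
  → 97,560 zł
  Less investment credit 69,000 zł → 28,560 zł

212,380 zł > 28,560 zł, so the alternative minimum tax is the binding amount.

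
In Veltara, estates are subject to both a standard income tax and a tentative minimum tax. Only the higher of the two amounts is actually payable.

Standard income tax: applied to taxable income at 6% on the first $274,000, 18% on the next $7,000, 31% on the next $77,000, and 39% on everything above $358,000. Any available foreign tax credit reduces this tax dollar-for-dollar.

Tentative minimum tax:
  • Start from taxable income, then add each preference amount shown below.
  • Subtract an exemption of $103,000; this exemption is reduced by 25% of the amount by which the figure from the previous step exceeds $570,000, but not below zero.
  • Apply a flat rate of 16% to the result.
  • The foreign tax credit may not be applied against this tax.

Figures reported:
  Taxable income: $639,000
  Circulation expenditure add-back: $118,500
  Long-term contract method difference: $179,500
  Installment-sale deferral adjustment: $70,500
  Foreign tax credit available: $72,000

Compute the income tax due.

Tentative minimum tax:
  Adjusted income: $639,000 + $118,500 + $179,500 + $70,500 = $1,007,500
  Exemption: 25% × ($1,007,500 − $570,000) = $109,375 ≥ $103,000, so the exemption is fully phased out
  Base: $1,007,500 − $0 = $1,007,500
  $1,007,500 × 16% = $161,200

Standard income tax:
  $274,000 × 6% = $16,440
  $7,000 × 18% = $1,260
  $77,000 × 31% = $23,870
  $281,000 × 39% = $109,590
  → $151,160
  Less foreign tax credit $72,000 → $79,160

$161,200 > $79,160, so the tentative minimum tax is the binding amount.

$161,200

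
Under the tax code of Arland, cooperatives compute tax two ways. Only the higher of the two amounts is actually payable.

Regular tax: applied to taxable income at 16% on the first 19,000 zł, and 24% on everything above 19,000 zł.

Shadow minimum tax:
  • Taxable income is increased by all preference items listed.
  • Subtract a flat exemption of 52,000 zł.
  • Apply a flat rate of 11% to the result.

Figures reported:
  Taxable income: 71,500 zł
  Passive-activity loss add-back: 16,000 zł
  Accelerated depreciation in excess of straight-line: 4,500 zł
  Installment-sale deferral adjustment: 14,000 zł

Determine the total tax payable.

Shadow minimum tax:
  Adjusted income: 71,500 zł + 16,000 zł + 4,500 zł + 14,000 zł = 106,000 zł
  Less exemption 52,000 zł → base 54,000 zł
  54,000 zł × 11% = 5,940 zł

Regular tax:
  19,000 zł × 16% = 3,040 zł
  52,500 zł × 24% = 12,600 zł
  → 15,640 zł

15,640 zł > 5,940 zł, so the regular tax governs.

15,640 zł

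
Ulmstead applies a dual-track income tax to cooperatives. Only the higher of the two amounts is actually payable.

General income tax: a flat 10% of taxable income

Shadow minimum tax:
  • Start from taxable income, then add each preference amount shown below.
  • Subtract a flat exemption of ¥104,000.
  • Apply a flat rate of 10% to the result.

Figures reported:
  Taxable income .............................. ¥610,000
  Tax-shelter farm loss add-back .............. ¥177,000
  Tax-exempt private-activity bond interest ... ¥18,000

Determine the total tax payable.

General income tax:
  ¥610,000 × 10% = ¥61,000

Shadow minimum tax:
  Adjusted income: ¥610,000 + ¥177,000 + ¥18,000 = ¥805,000
  Less exemption ¥104,000 → base ¥701,000
  ¥701,000 × 10% = ¥70,100

¥70,100 > ¥61,000, so the shadow minimum tax is the binding amount.

¥70,100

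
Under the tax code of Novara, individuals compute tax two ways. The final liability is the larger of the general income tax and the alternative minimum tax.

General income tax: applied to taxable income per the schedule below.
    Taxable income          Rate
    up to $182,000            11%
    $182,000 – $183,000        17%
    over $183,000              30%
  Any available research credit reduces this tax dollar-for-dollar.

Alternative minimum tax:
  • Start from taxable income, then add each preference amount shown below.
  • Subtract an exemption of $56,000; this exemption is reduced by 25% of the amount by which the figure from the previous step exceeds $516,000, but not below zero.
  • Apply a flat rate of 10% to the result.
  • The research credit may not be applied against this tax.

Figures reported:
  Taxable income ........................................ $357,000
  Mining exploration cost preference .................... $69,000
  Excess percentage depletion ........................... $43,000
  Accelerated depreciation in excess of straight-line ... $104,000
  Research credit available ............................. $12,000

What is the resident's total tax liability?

Alternative minimum tax:
  Adjusted income: $357,000 + $69,000 + $43,000 + $104,000 = $573,000
  Exemption: $56,000 − 25% × ($573,000 − $516,000) = $56,000 − $14,250 = $41,750
  Base: $573,000 − $41,750 = $531,250
  $531,250 × 10% = $53,125

General income tax:
  $182,000 × 11% = $20,020
  $1,000 × 17% = $170
  $174,000 × 30% = $52,200
  → $72,390
  Less research credit $12,000 → $60,390

$60,390 > $53,125, so the general income tax governs.

$60,390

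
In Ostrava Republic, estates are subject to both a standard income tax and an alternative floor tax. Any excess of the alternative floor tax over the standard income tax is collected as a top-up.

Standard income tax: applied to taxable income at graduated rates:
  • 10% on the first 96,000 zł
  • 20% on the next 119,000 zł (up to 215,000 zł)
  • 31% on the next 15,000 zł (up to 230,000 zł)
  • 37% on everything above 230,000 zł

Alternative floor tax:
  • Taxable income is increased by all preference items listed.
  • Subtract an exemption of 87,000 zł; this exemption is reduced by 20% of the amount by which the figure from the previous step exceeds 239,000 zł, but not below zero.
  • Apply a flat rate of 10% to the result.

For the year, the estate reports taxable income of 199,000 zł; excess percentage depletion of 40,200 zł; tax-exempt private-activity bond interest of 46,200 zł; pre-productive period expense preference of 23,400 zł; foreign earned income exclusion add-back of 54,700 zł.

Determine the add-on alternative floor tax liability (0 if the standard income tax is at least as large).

0 zł

Standard income tax:
  96,000 zł × 10% = 9,600 zł
  103,000 zł × 20% = 20,600 zł
  → 30,200 zł

Alternative floor tax:
  Adjusted income: 199,000 zł + 40,200 zł + 46,200 zł + 23,400 zł + 54,700 zł = 363,500 zł
  Exemption: 87,000 zł − 20% × (363,500 zł − 239,000 zł) = 87,000 zł − 24,900 zł = 62,100 zł
  Base: 363,500 zł − 62,100 zł = 301,400 zł
  301,400 zł × 10% = 30,140 zł

30,140 zł ≤ 30,200 zł, so no add-on is due.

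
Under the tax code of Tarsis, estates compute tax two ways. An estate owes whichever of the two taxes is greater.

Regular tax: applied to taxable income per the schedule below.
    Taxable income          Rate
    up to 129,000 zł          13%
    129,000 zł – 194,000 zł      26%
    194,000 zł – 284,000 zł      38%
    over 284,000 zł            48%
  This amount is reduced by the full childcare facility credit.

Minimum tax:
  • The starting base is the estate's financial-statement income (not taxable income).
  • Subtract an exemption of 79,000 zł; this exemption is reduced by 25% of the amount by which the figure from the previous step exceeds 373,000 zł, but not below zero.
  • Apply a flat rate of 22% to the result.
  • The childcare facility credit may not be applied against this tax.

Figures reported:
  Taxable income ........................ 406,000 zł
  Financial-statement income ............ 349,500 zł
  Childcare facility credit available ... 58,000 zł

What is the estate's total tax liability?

68,430 zł

Regular tax:
  129,000 zł × 13% = 16,770 zł
  65,000 zł × 26% = 16,900 zł
  90,000 zł × 38% = 34,200 zł
  122,000 zł × 48% = 58,560 zł
  → 126,430 zł
  Less childcare facility credit 58,000 zł → 68,430 zł

Minimum tax:
  Base (financial-statement income): 349,500 zł
  Exemption: 349,500 zł ≤ 373,000 zł, so full 79,000 zł applies
  Base: 349,500 zł − 79,000 zł = 270,500 zł
  270,500 zł × 22% = 59,510 zł

68,430 zł > 59,510 zł, so the regular tax governs.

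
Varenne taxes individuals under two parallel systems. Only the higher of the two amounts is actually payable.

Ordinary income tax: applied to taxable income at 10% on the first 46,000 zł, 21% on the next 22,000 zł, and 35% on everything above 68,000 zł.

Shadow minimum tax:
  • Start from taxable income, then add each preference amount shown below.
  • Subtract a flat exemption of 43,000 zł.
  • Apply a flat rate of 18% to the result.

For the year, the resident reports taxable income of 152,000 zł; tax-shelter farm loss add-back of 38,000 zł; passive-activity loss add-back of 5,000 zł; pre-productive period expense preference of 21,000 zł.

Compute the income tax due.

Shadow minimum tax:
  Adjusted income: 152,000 zł + 38,000 zł + 5,000 zł + 21,000 zł = 216,000 zł
  Less exemption 43,000 zł → base 173,000 zł
  173,000 zł × 18% = 31,140 zł

Ordinary income tax:
  46,000 zł × 10% = 4,600 zł
  22,000 zł × 21% = 4,620 zł
  84,000 zł × 35% = 29,400 zł
  → 38,620 zł

38,620 zł > 31,140 zł, so the ordinary income tax governs.

38,620 zł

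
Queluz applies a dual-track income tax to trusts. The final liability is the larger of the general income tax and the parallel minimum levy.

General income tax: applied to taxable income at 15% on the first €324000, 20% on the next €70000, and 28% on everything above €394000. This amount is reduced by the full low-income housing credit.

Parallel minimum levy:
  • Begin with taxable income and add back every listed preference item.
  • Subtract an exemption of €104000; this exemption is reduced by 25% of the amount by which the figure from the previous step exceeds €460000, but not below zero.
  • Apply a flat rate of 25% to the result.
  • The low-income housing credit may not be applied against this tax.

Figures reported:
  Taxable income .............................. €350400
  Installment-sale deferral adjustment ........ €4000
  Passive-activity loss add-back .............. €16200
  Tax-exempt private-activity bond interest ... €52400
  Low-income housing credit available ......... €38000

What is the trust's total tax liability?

€79750

Parallel minimum levy:
  Adjusted income: €350400 + €4000 + €16200 + €52400 = €423000
  Exemption: €423000 ≤ €460000, so full €104000 applies
  Base: €423000 − €104000 = €319000
  €319000 × 25% = €79750

General income tax:
  €324000 × 15% = €48600
  €26400 × 20% = €5280
  → €53880
  Less low-income housing credit €38000 → €15880

€79750 > €15880, so the parallel minimum levy is the binding amount.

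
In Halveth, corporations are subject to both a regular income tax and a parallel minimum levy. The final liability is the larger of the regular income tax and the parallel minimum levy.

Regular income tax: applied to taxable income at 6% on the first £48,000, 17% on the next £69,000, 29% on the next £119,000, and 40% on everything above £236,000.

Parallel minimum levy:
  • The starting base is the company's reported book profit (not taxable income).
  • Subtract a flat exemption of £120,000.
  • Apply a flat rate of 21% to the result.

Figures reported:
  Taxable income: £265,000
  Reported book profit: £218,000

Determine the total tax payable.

Parallel minimum levy:
  Base (reported book profit): £218,000
  Less exemption £120,000 → base £98,000
  £98,000 × 21% = £20,580

Regular income tax:
  £48,000 × 6% = £2,880
  £69,000 × 17% = £11,730
  £119,000 × 29% = £34,510
  £29,000 × 40% = £11,600
  → £60,720

£60,720 > £20,580, so the regular income tax governs.

£60,720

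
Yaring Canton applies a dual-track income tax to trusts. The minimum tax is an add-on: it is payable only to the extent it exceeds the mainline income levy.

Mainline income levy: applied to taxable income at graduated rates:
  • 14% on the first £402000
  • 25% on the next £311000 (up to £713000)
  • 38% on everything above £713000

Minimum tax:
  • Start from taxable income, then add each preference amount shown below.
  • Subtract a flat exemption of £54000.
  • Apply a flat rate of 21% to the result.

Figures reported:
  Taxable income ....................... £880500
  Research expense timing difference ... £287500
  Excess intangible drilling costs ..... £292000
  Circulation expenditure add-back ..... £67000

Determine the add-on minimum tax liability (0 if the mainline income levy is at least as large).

Mainline income levy:
  £402000 × 14% = £56280
  £311000 × 25% = £77750
  £167500 × 38% = £63650
  → £197680

Minimum tax:
  Adjusted income: £880500 + £287500 + £292000 + £67000 = £1527000
  Less exemption £54000 → base £1473000
  £1473000 × 21% = £309330

Excess of minimum tax over mainline income levy: £309330 − £197680 = £111650.

£111650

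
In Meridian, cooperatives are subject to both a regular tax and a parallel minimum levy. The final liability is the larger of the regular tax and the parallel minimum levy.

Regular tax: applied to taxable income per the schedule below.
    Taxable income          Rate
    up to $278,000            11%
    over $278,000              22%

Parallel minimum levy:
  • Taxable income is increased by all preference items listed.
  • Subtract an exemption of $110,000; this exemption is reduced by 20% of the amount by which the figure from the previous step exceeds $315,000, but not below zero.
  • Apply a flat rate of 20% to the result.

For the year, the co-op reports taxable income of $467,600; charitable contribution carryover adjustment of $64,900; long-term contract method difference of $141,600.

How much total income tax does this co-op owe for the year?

$127,184

Parallel minimum levy:
  Adjusted income: $467,600 + $64,900 + $141,600 = $674,100
  Exemption: $110,000 − 20% × ($674,100 − $315,000) = $110,000 − $71,820 = $38,180
  Base: $674,100 − $38,180 = $635,920
  $635,920 × 20% = $127,184

Regular tax:
  $278,000 × 11% = $30,580
  $189,600 × 22% = $41,712
  → $72,292

$127,184 > $72,292, so the parallel minimum levy is the binding amount.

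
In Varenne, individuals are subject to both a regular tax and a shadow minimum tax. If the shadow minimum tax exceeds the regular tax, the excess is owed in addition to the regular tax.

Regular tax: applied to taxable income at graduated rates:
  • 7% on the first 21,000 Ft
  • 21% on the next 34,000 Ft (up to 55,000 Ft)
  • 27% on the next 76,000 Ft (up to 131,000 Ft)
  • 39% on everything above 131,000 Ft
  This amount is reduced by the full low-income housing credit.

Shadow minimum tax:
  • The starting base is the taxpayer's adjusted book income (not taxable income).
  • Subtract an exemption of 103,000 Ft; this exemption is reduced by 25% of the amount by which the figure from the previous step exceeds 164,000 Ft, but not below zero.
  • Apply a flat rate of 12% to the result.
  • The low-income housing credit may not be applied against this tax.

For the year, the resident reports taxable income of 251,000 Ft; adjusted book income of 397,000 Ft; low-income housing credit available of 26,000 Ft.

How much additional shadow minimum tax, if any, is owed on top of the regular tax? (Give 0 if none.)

Shadow minimum tax:
  Base (adjusted book income): 397,000 Ft
  Exemption: 103,000 Ft − 25% × (397,000 Ft − 164,000 Ft) = 103,000 Ft − 58,250 Ft = 44,750 Ft
  Base: 397,000 Ft − 44,750 Ft = 352,250 Ft
  352,250 Ft × 12% = 42,270 Ft

Regular tax:
  21,000 Ft × 7% = 1,470 Ft
  34,000 Ft × 21% = 7,140 Ft
  76,000 Ft × 27% = 20,520 Ft
  120,000 Ft × 39% = 46,800 Ft
  → 75,930 Ft
  Less low-income housing credit 26,000 Ft → 49,930 Ft

42,270 Ft ≤ 49,930 Ft, so no add-on is due.

0 Ft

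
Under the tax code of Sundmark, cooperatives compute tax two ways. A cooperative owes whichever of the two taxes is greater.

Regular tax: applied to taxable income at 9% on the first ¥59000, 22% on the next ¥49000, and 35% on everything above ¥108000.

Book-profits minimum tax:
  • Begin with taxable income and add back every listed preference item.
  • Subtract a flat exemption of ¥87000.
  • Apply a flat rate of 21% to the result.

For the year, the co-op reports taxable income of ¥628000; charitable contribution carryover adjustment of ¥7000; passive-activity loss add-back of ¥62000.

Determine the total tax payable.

Regular tax:
  ¥59000 × 9% = ¥5310
  ¥49000 × 22% = ¥10780
  ¥520000 × 35% = ¥182000
  → ¥198090

Book-profits minimum tax:
  Adjusted income: ¥628000 + ¥7000 + ¥62000 = ¥697000
  Less exemption ¥87000 → base ¥610000
  ¥610000 × 21% = ¥128100

¥198090 > ¥128100, so the regular tax governs.

¥198090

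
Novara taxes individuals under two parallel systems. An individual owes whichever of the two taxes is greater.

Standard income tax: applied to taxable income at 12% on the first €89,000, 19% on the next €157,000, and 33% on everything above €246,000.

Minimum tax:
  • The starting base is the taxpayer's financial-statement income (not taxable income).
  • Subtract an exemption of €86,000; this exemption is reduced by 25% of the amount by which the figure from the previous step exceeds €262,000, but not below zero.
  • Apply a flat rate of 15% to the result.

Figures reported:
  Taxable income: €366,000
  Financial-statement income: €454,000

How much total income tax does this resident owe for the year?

€80,110

Standard income tax:
  €89,000 × 12% = €10,680
  €157,000 × 19% = €29,830
  €120,000 × 33% = €39,600
  → €80,110

Minimum tax:
  Base (financial-statement income): €454,000
  Exemption: €86,000 − 25% × (€454,000 − €262,000) = €86,000 − €48,000 = €38,000
  Base: €454,000 − €38,000 = €416,000
  €416,000 × 15% = €62,400

€80,110 > €62,400, so the standard income tax governs.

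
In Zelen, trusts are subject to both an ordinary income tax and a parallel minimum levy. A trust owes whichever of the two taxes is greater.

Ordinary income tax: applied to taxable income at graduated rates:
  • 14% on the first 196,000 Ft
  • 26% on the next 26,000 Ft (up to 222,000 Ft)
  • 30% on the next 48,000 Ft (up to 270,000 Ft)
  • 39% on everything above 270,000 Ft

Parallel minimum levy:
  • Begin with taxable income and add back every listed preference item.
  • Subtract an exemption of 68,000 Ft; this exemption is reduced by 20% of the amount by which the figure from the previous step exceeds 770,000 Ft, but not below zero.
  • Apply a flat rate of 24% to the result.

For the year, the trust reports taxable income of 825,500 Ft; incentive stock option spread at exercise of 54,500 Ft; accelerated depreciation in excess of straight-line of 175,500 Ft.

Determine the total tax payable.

Parallel minimum levy:
  Adjusted income: 825,500 Ft + 54,500 Ft + 175,500 Ft = 1,055,500 Ft
  Exemption: 68,000 Ft − 20% × (1,055,500 Ft − 770,000 Ft) = 68,000 Ft − 57,100 Ft = 10,900 Ft
  Base: 1,055,500 Ft − 10,900 Ft = 1,044,600 Ft
  1,044,600 Ft × 24% = 250,704 Ft

Ordinary income tax:
  196,000 Ft × 14% = 27,440 Ft
  26,000 Ft × 26% = 6,760 Ft
  48,000 Ft × 30% = 14,400 Ft
  555,500 Ft × 39% = 216,645 Ft
  → 265,245 Ft

265,245 Ft > 250,704 Ft, so the ordinary income tax governs.

265,245 Ft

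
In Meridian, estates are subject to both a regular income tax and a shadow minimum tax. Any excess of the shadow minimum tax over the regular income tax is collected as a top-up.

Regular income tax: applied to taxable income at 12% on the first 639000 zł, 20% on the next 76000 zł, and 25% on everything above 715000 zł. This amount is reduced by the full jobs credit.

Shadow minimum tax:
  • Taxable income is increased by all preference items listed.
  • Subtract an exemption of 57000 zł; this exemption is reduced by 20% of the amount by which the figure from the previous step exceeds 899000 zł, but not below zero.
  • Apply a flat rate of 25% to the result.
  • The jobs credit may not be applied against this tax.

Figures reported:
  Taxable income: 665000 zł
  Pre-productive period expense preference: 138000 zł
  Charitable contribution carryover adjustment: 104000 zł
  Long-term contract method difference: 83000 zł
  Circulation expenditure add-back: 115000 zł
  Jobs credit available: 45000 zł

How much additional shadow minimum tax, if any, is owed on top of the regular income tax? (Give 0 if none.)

Shadow minimum tax:
  Adjusted income: 665000 zł + 138000 zł + 104000 zł + 83000 zł + 115000 zł = 1105000 zł
  Exemption: 57000 zł − 20% × (1105000 zł − 899000 zł) = 57000 zł − 41200 zł = 15800 zł
  Base: 1105000 zł − 15800 zł = 1089200 zł
  1089200 zł × 25% = 272300 zł

Regular income tax:
  639000 zł × 12% = 76680 zł
  26000 zł × 20% = 5200 zł
  → 81880 zł
  Less jobs credit 45000 zł → 36880 zł

Excess of shadow minimum tax over regular income tax: 272300 zł − 36880 zł = 235420 zł.

235420 zł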